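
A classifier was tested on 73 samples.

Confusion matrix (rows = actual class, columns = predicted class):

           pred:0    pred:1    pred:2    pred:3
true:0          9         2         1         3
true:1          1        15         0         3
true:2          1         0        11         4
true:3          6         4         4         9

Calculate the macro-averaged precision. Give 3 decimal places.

0.601

Per-class precision (TP/(TP+FP)):
  0: TP=9, FP=1+1+6=8 → 9/17 = 0.5294
  1: TP=15, FP=2+0+4=6 → 15/21 = 0.7143
  2: TP=11, FP=1+0+4=5 → 11/16 = 0.6875
  3: TP=9, FP=3+3+4=10 → 9/19 = 0.4737
Macro-precision = mean = (0.5294 + 0.7143 + 0.6875 + 0.4737) / 4 = 0.601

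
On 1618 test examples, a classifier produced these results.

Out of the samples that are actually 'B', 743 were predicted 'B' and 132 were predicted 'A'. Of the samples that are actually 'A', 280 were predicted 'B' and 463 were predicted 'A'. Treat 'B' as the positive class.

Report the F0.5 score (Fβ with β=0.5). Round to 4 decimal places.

0.7479

Fβ = (1+β²)·TP / ((1+β²)·TP + β²·FN + FP), with β²=1/4
= 1.25·743 / (1.25·743 + 0.25·132 + 280) = 0.7479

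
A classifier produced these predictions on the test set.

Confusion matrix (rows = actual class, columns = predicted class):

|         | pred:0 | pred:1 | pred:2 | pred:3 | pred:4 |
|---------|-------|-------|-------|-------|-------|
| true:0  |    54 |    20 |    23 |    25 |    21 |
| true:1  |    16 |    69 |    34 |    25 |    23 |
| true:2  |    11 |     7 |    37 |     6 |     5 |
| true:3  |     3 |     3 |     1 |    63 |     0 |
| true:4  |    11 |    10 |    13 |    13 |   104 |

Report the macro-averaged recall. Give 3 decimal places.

Per-class recall (TP/(TP+FN)):
  0: TP=54, FN=20+23+25+21=89 → 54/143 = 0.3776
  1: TP=69, FN=16+34+25+23=98 → 69/167 = 0.4132
  2: TP=37, FN=11+7+6+5=29 → 37/66 = 0.5606
  3: TP=63, FN=3+3+1+0=7 → 63/70 = 0.9000
  4: TP=104, FN=11+10+13+13=47 → 104/151 = 0.6887
Macro-recall = mean = (0.3776 + 0.4132 + 0.5606 + 0.9000 + 0.6887) / 5 = 0.588

0.588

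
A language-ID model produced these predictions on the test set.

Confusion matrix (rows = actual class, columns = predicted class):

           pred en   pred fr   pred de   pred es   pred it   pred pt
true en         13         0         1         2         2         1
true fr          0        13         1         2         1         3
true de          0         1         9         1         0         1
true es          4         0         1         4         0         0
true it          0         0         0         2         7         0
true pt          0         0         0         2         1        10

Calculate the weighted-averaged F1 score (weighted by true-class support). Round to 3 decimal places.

0.694

Per-class F1 score (2·TP/(2·TP+FP+FN)):
  en: TP=13, FP=0+0+4+0+0=4, FN=0+1+2+2+1=6 → 26/36 = 0.7222
  fr: TP=13, FP=0+1+0+0+0=1, FN=0+1+2+1+3=7 → 26/34 = 0.7647
  de: TP=9, FP=1+1+1+0+0=3, FN=0+1+1+0+1=3 → 18/24 = 0.7500
  es: TP=4, FP=2+2+1+2+2=9, FN=4+0+1+0+0=5 → 8/22 = 0.3636
  it: TP=7, FP=2+1+0+0+1=4, FN=0+0+0+2+0=2 → 14/20 = 0.7000
  pt: TP=10, FP=1+3+1+0+0=5, FN=0+0+0+2+1=3 → 20/28 = 0.7143
Weighted-F1 score = Σ (supportᵢ/N)·F1 scoreᵢ with N=82: (19/82)·0.7222 + (20/82)·0.7647 + (12/82)·0.7500 + (9/82)·0.3636 + (9/82)·0.7000 + (13/82)·0.7143 = 0.694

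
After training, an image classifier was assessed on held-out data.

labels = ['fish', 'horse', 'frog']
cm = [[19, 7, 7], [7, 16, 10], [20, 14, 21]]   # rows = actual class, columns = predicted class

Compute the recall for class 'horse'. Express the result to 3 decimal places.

0.485

One-vs-rest for 'horse': TP = diagonal; FP = other classes predicted 'horse'; FN = 'horse' predicted as other.
recall = TP/(TP+FN).
horse: TP=16, FN=7+10=17 → 16/33 = 0.4848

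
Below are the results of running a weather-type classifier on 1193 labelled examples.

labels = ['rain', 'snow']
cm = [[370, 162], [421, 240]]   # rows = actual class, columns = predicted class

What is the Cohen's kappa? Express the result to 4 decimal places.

0.0559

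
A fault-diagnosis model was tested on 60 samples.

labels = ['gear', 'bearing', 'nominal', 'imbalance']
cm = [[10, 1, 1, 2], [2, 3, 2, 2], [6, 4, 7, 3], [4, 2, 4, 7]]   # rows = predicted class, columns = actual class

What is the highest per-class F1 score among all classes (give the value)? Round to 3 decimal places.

0.556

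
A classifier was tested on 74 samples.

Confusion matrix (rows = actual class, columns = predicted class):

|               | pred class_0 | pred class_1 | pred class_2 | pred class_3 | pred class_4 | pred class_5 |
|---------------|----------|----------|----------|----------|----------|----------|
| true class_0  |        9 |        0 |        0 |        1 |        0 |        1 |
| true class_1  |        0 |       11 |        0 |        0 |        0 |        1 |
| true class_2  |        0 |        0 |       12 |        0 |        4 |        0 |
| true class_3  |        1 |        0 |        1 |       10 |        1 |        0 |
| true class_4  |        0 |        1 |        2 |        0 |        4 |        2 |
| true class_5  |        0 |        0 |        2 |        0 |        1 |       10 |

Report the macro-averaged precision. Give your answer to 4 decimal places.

Per-class precision (TP/(TP+FP)):
  class_0: TP=9, FP=0+0+1+0+0=1 → 9/10 = 0.90000
  class_1: TP=11, FP=0+0+0+1+0=1 → 11/12 = 0.91667
  class_2: TP=12, FP=0+0+1+2+2=5 → 12/17 = 0.70588
  class_3: TP=10, FP=1+0+0+0+0=1 → 10/11 = 0.90909
  class_4: TP=4, FP=0+0+4+1+1=6 → 4/10 = 0.40000
  class_5: TP=10, FP=1+1+0+0+2=4 → 10/14 = 0.71429
Macro-precision = mean = (0.90000 + 0.91667 + 0.70588 + 0.90909 + 0.40000 + 0.71429) / 6 = 0.7577

0.7577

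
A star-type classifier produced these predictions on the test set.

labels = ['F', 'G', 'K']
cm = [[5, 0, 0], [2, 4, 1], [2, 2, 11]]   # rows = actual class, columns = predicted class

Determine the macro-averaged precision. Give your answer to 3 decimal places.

0.713

Per-class precision (TP/(TP+FP)):
  F: TP=5, FP=2+2=4 → 5/9 = 0.5556
  G: TP=4, FP=0+2=2 → 4/6 = 0.6667
  K: TP=11, FP=0+1=1 → 11/12 = 0.9167
Macro-precision = mean = (0.5556 + 0.6667 + 0.9167) / 3 = 0.713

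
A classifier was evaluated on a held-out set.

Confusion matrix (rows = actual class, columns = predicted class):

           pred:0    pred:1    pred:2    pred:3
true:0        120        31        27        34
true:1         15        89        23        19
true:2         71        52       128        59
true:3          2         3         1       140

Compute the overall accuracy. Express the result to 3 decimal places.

Accuracy = trace / total = (120+89+128+140=477) / 814 = 477/814 = 0.586

0.586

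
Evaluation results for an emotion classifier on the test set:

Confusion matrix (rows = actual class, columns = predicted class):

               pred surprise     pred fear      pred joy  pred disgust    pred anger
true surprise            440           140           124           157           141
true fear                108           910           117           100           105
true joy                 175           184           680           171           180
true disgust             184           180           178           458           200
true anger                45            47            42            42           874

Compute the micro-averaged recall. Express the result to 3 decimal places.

Micro-averaging pools counts across classes: ΣTP=3362, ΣFP=2620, ΣFN=2620.
Micro-recall = TP/(TP+FN) on pooled counts = 0.562 (equals overall accuracy in single-label multiclass).

0.562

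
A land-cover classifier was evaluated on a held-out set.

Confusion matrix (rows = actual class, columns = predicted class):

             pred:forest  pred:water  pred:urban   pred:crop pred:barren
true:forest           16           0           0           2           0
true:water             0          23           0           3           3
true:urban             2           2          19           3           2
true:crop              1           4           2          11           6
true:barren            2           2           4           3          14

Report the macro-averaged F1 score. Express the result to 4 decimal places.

0.6685

Per-class F1 score (2·TP/(2·TP+FP+FN)):
  forest: TP=16, FP=0+2+1+2=5, FN=0+0+2+0=2 → 32/39 = 0.82051
  water: TP=23, FP=0+2+4+2=8, FN=0+0+3+3=6 → 46/60 = 0.76667
  urban: TP=19, FP=0+0+2+4=6, FN=2+2+3+2=9 → 38/53 = 0.71698
  crop: TP=11, FP=2+3+3+3=11, FN=1+4+2+6=13 → 22/46 = 0.47826
  barren: TP=14, FP=0+3+2+6=11, FN=2+2+4+3=11 → 28/50 = 0.56000
Macro-F1 score = mean = (0.82051 + 0.76667 + 0.71698 + 0.47826 + 0.56000) / 5 = 0.6685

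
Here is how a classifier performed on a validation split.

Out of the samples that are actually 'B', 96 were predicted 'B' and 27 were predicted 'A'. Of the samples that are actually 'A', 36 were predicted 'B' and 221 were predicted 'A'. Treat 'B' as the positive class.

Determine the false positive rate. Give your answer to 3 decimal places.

0.140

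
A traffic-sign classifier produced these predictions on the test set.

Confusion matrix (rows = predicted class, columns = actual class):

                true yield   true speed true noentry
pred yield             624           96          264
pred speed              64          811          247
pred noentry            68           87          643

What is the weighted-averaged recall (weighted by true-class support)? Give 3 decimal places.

0.716

Per-class recall (TP/(TP+FN)):
  yield: TP=624, FN=64+68=132 → 624/756 = 0.8254
  speed: TP=811, FN=96+87=183 → 811/994 = 0.8159
  noentry: TP=643, FN=264+247=511 → 643/1154 = 0.5572
Weighted-recall = Σ (supportᵢ/N)·recallᵢ with N=2904: (756/2904)·0.8254 + (994/2904)·0.8159 + (1154/2904)·0.5572 = 0.716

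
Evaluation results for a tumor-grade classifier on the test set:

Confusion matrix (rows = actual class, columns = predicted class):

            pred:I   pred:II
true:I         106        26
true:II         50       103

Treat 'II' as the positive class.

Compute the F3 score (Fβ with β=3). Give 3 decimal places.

0.684

Fβ = (1+β²)·TP / ((1+β²)·TP + β²·FN + FP), with β²=9
= 10·103 / (10·103 + 9·50 + 26) = 0.684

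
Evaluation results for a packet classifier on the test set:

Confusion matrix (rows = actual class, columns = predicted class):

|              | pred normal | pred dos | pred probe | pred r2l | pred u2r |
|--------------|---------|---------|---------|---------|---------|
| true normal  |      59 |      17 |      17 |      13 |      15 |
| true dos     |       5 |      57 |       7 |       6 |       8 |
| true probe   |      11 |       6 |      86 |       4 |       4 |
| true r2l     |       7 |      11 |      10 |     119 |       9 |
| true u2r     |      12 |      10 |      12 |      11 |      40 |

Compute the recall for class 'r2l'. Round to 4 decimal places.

Take TP from the diagonal, FP from the rest of the 'r2l' prediction marginal, FN from the rest of the 'r2l' actual marginal.
recall = TP/(TP+FN).
r2l: TP=119, FN=7+11+10+9=37 → 119/156 = 0.76282

0.7628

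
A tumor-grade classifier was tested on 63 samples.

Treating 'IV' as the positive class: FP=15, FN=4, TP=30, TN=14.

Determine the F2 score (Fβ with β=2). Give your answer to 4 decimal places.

Fβ = (1+β²)·TP / ((1+β²)·TP + β²·FN + FP), with β²=4
= 5·30 / (5·30 + 4·4 + 15) = 0.8287

0.8287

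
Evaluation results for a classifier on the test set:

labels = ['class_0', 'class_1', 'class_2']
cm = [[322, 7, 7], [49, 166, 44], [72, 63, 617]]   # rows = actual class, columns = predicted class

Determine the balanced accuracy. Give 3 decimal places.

0.807

Balanced accuracy = mean of per-class recall.
  class_0: recall = 322/336 = 0.9583
  class_1: recall = 166/259 = 0.6409
  class_2: recall = 617/752 = 0.8205
Mean = (0.9583 + 0.6409 + 0.8205) / 3 = 0.807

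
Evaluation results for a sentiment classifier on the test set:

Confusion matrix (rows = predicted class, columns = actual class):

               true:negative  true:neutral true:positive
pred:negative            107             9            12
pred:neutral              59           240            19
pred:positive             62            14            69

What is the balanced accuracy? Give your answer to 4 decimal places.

0.6906

Balanced accuracy = mean of per-class recall.
  negative: recall = 107/228 = 0.46930
  neutral: recall = 240/263 = 0.91255
  positive: recall = 69/100 = 0.69000
Mean = (0.46930 + 0.91255 + 0.69000) / 3 = 0.6906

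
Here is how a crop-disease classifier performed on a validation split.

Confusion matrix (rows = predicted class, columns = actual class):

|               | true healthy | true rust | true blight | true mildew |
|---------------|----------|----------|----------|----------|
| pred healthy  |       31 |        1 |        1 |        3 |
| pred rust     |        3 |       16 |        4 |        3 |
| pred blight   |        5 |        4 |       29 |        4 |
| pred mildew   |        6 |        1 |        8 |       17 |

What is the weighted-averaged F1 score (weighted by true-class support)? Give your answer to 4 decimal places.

Per-class F1 score (2·TP/(2·TP+FP+FN)):
  healthy: TP=31, FP=1+1+3=5, FN=3+5+6=14 → 62/81 = 0.76543
  rust: TP=16, FP=3+4+3=10, FN=1+4+1=6 → 32/48 = 0.66667
  blight: TP=29, FP=5+4+4=13, FN=1+4+8=13 → 58/84 = 0.69048
  mildew: TP=17, FP=6+1+8=15, FN=3+3+4=10 → 34/59 = 0.57627
Weighted-F1 score = Σ (supportᵢ/N)·F1 scoreᵢ with N=136: (45/136)·0.76543 + (22/136)·0.66667 + (42/136)·0.69048 + (27/136)·0.57627 = 0.6888

0.6888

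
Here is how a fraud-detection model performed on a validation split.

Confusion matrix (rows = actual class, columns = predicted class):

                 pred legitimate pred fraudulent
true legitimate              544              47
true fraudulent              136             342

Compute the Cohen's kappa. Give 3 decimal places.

Observed agreement pₒ = trace/N = 886/1069 = 0.8288
Expected agreement pₑ = Σ (rowᵢ·colᵢ)/N² = (591·680 + 478·389)/1069² = 0.5144
κ = (pₒ − pₑ)/(1 − pₑ) = (0.8288 − 0.5144)/(1 − 0.5144) = 0.647

0.647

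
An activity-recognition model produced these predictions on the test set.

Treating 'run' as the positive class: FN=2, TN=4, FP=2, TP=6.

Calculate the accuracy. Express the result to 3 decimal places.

Accuracy = (TP+TN)/N = (6+4)/14 = 0.714

0.714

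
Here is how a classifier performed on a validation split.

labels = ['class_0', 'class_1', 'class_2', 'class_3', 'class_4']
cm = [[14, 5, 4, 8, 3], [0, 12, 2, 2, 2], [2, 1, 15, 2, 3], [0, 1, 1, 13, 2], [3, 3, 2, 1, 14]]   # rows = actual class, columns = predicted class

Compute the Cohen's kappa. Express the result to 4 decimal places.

0.4919

Observed agreement pₒ = trace/N = 68/115 = 0.59130
Expected agreement pₑ = Σ (rowᵢ·colᵢ)/N² = (34·19 + 18·22 + 23·24 + 17·26 + 23·24)/115² = 0.19569
κ = (pₒ − pₑ)/(1 − pₑ) = (0.59130 − 0.19569)/(1 − 0.19569) = 0.4919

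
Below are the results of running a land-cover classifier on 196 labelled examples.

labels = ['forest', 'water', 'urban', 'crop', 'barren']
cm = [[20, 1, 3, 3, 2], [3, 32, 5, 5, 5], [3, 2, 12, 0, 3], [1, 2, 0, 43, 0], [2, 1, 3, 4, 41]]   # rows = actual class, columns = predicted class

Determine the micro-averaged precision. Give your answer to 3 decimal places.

0.755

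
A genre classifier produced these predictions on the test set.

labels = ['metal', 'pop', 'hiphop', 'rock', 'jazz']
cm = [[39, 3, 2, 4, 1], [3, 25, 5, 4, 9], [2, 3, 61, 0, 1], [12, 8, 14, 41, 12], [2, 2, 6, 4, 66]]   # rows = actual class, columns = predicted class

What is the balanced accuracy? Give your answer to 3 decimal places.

0.709

Balanced accuracy = mean of per-class recall.
  metal: recall = 39/49 = 0.7959
  pop: recall = 25/46 = 0.5435
  hiphop: recall = 61/67 = 0.9104
  rock: recall = 41/87 = 0.4713
  jazz: recall = 66/80 = 0.8250
Mean = (0.7959 + 0.5435 + 0.9104 + 0.4713 + 0.8250) / 5 = 0.709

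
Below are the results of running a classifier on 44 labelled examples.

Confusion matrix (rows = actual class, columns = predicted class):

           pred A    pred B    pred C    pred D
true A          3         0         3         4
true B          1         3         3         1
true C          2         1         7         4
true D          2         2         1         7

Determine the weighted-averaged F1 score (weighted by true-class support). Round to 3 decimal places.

Per-class F1 score (2·TP/(2·TP+FP+FN)):
  A: TP=3, FP=1+2+2=5, FN=0+3+4=7 → 6/18 = 0.3333
  B: TP=3, FP=0+1+2=3, FN=1+3+1=5 → 6/14 = 0.4286
  C: TP=7, FP=3+3+1=7, FN=2+1+4=7 → 14/28 = 0.5000
  D: TP=7, FP=4+1+4=9, FN=2+2+1=5 → 14/28 = 0.5000
Weighted-F1 score = Σ (supportᵢ/N)·F1 scoreᵢ with N=44: (10/44)·0.3333 + (8/44)·0.4286 + (14/44)·0.5000 + (12/44)·0.5000 = 0.449

0.449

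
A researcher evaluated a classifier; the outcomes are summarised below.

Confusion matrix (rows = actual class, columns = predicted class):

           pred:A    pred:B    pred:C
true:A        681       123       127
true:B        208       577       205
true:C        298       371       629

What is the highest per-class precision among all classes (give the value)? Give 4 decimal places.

0.6545

Per-class precision (TP/(TP+FP)):
  A: TP=681, FP=208+298=506 → 681/1187 = 0.57372
  B: TP=577, FP=123+371=494 → 577/1071 = 0.53875
  C: TP=629, FP=127+205=332 → 629/961 = 0.65453
Highest is class 'C' with precision = 0.6545.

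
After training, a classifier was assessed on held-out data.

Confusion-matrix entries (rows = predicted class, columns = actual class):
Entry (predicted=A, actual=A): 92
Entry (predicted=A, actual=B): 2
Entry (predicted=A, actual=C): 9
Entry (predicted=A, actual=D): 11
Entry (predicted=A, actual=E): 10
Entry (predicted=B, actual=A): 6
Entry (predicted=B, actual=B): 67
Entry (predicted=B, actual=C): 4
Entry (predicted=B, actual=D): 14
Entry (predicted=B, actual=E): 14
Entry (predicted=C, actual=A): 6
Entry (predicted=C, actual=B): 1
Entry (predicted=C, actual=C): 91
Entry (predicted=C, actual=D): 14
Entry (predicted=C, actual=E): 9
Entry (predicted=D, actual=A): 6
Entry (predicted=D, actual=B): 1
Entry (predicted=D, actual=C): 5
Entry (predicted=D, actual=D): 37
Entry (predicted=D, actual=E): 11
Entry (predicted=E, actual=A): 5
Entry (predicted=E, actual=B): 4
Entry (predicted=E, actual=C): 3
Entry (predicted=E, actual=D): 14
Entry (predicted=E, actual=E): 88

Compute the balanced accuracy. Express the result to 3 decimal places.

0.717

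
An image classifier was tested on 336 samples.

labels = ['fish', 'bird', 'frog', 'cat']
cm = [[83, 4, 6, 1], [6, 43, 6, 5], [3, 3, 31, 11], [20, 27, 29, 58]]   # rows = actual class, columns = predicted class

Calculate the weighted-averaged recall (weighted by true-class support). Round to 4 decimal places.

Per-class recall (TP/(TP+FN)):
  fish: TP=83, FN=4+6+1=11 → 83/94 = 0.88298
  bird: TP=43, FN=6+6+5=17 → 43/60 = 0.71667
  frog: TP=31, FN=3+3+11=17 → 31/48 = 0.64583
  cat: TP=58, FN=20+27+29=76 → 58/134 = 0.43284
Weighted-recall = Σ (supportᵢ/N)·recallᵢ with N=336: (94/336)·0.88298 + (60/336)·0.71667 + (48/336)·0.64583 + (134/336)·0.43284 = 0.6399

0.6399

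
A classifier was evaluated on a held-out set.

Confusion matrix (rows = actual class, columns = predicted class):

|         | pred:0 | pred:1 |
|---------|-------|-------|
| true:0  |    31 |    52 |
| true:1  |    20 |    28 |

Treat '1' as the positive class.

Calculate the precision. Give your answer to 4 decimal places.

Precision = TP/(TP+FP) = 28/(28+52) = 28/80 = 0.3500

0.3500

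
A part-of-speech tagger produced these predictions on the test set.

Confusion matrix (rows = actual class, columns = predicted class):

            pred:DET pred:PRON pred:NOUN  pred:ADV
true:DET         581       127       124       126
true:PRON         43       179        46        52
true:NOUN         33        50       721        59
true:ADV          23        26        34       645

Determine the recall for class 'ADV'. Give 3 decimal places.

0.886

Take TP from the diagonal, FP from the rest of the 'ADV' prediction marginal, FN from the rest of the 'ADV' actual marginal.
recall = TP/(TP+FN).
ADV: TP=645, FN=23+26+34=83 → 645/728 = 0.8860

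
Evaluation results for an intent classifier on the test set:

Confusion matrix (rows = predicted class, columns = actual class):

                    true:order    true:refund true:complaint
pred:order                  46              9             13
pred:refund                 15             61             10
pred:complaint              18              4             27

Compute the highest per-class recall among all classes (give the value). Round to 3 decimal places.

Per-class recall (TP/(TP+FN)):
  order: TP=46, FN=15+18=33 → 46/79 = 0.5823
  refund: TP=61, FN=9+4=13 → 61/74 = 0.8243
  complaint: TP=27, FN=13+10=23 → 27/50 = 0.5400
Highest is class 'refund' with recall = 0.824.

0.824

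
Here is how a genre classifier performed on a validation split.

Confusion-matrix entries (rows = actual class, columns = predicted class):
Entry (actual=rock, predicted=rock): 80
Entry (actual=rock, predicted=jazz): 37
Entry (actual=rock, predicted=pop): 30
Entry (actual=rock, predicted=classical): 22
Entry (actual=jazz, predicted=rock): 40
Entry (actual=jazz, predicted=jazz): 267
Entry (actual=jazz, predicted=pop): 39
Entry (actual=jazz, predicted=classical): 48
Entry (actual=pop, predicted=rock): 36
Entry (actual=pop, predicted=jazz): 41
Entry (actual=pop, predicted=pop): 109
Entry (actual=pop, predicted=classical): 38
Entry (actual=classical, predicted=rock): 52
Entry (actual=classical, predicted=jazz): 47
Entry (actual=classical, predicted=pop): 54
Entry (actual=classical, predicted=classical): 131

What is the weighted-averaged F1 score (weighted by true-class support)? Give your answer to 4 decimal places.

Per-class F1 score (2·TP/(2·TP+FP+FN)):
  rock: TP=80, FP=40+36+52=128, FN=37+30+22=89 → 160/377 = 0.42440
  jazz: TP=267, FP=37+41+47=125, FN=40+39+48=127 → 534/786 = 0.67939
  pop: TP=109, FP=30+39+54=123, FN=36+41+38=115 → 218/456 = 0.47807
  classical: TP=131, FP=22+48+38=108, FN=52+47+54=153 → 262/523 = 0.50096
Weighted-F1 score = Σ (supportᵢ/N)·F1 scoreᵢ with N=1071: (169/1071)·0.42440 + (394/1071)·0.67939 + (224/1071)·0.47807 + (284/1071)·0.50096 = 0.5497

0.5497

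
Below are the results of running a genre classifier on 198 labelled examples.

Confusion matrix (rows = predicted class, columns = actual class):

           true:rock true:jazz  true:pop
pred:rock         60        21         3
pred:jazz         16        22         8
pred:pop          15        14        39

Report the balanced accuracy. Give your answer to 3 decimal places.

0.608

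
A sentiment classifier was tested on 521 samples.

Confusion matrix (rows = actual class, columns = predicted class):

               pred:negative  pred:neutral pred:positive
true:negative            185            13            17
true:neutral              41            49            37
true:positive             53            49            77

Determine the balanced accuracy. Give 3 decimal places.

0.559

Balanced accuracy = mean of per-class recall.
  negative: recall = 185/215 = 0.8605
  neutral: recall = 49/127 = 0.3858
  positive: recall = 77/179 = 0.4302
Mean = (0.8605 + 0.3858 + 0.4302) / 3 = 0.559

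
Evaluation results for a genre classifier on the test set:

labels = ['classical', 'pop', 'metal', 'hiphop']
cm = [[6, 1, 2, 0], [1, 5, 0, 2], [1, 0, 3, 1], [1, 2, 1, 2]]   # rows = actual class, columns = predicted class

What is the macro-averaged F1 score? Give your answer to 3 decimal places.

0.550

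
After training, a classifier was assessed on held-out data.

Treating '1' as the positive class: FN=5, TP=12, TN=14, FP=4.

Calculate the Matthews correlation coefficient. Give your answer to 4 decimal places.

MCC = (TP·TN − FP·FN) / √((TP+FP)(TP+FN)(TN+FP)(TN+FN))
Numerator = 12·14 − 4·5 = 148
Denominator = √(16·17·18·19) = √93024 = 304.9984
MCC = 148 / 304.9984 = 0.4852

0.4852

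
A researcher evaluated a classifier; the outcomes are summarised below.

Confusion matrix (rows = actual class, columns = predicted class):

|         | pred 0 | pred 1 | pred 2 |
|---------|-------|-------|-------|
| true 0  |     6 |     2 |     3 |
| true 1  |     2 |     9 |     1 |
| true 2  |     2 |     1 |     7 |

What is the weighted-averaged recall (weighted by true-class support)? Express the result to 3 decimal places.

Per-class recall (TP/(TP+FN)):
  0: TP=6, FN=2+3=5 → 6/11 = 0.5455
  1: TP=9, FN=2+1=3 → 9/12 = 0.7500
  2: TP=7, FN=2+1=3 → 7/10 = 0.7000
Weighted-recall = Σ (supportᵢ/N)·recallᵢ with N=33: (11/33)·0.5455 + (12/33)·0.7500 + (10/33)·0.7000 = 0.667

0.667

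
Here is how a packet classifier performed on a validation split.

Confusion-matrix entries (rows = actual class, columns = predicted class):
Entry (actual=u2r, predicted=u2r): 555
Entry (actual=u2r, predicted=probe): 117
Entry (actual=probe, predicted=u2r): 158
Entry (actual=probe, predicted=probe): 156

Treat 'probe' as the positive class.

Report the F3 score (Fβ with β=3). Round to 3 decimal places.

Fβ = (1+β²)·TP / ((1+β²)·TP + β²·FN + FP), with β²=9
= 10·156 / (10·156 + 9·158 + 117) = 0.503

0.503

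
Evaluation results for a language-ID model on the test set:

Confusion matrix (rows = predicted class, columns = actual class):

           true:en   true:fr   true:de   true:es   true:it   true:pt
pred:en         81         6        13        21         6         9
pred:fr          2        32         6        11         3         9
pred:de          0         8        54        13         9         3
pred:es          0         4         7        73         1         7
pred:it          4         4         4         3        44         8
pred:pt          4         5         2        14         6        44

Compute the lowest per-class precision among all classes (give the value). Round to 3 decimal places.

0.508

Per-class precision (TP/(TP+FP)):
  en: TP=81, FP=6+13+21+6+9=55 → 81/136 = 0.5956
  fr: TP=32, FP=2+6+11+3+9=31 → 32/63 = 0.5079
  de: TP=54, FP=0+8+13+9+3=33 → 54/87 = 0.6207
  es: TP=73, FP=0+4+7+1+7=19 → 73/92 = 0.7935
  it: TP=44, FP=4+4+4+3+8=23 → 44/67 = 0.6567
  pt: TP=44, FP=4+5+2+14+6=31 → 44/75 = 0.5867
Lowest is class 'fr' with precision = 0.508.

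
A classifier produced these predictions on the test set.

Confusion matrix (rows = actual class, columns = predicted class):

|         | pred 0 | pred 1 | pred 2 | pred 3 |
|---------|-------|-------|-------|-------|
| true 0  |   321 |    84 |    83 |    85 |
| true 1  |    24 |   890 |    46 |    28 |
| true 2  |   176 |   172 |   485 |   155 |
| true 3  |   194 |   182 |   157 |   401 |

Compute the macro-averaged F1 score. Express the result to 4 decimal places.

Per-class F1 score (2·TP/(2·TP+FP+FN)):
  0: TP=321, FP=24+176+194=394, FN=84+83+85=252 → 642/1288 = 0.49845
  1: TP=890, FP=84+172+182=438, FN=24+46+28=98 → 1780/2316 = 0.76857
  2: TP=485, FP=83+46+157=286, FN=176+172+155=503 → 970/1759 = 0.55145
  3: TP=401, FP=85+28+155=268, FN=194+182+157=533 → 802/1603 = 0.50031
Macro-F1 score = mean = (0.49845 + 0.76857 + 0.55145 + 0.50031) / 4 = 0.5797

0.5797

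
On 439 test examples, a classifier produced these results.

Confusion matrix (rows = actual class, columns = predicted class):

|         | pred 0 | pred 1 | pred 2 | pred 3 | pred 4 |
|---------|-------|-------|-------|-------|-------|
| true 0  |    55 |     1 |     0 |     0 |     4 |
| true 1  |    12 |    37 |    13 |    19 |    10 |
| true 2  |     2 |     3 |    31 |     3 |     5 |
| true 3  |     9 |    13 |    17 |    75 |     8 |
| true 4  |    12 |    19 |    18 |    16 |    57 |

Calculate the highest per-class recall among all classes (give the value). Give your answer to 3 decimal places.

Per-class recall (TP/(TP+FN)):
  0: TP=55, FN=1+0+0+4=5 → 55/60 = 0.9167
  1: TP=37, FN=12+13+19+10=54 → 37/91 = 0.4066
  2: TP=31, FN=2+3+3+5=13 → 31/44 = 0.7045
  3: TP=75, FN=9+13+17+8=47 → 75/122 = 0.6148
  4: TP=57, FN=12+19+18+16=65 → 57/122 = 0.4672
Highest is class '0' with recall = 0.917.

0.917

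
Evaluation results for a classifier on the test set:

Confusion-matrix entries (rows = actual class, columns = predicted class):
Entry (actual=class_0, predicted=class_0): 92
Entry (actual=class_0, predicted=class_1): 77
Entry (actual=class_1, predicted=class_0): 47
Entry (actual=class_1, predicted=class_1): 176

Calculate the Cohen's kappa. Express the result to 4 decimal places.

0.3409

Observed agreement pₒ = trace/N = 268/392 = 0.68367
Expected agreement pₑ = Σ (rowᵢ·colᵢ)/N² = (169·139 + 223·253)/392² = 0.52003
κ = (pₒ − pₑ)/(1 − pₑ) = (0.68367 − 0.52003)/(1 − 0.52003) = 0.3409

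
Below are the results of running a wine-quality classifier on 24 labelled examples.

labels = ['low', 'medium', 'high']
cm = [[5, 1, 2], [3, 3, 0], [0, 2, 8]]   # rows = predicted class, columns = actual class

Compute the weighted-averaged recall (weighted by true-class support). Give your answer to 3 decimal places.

0.667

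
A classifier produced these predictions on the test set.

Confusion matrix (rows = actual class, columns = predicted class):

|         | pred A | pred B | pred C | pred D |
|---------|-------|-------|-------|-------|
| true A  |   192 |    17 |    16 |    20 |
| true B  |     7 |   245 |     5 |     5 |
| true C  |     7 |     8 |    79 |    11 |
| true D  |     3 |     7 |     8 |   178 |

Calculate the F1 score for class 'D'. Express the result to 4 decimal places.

Treat 'D' as positive and all other classes as negative.
F1 score = 2·TP/(2·TP+FP+FN).
D: TP=178, FP=20+5+11=36, FN=3+7+8=18 → 356/410 = 0.86829

0.8683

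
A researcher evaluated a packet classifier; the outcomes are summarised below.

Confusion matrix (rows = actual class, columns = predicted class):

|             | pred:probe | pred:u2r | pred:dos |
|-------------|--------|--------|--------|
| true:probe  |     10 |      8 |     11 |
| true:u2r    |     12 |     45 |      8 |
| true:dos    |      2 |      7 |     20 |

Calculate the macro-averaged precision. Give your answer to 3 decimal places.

Per-class precision (TP/(TP+FP)):
  probe: TP=10, FP=12+2=14 → 10/24 = 0.4167
  u2r: TP=45, FP=8+7=15 → 45/60 = 0.7500
  dos: TP=20, FP=11+8=19 → 20/39 = 0.5128
Macro-precision = mean = (0.4167 + 0.7500 + 0.5128) / 3 = 0.560

0.560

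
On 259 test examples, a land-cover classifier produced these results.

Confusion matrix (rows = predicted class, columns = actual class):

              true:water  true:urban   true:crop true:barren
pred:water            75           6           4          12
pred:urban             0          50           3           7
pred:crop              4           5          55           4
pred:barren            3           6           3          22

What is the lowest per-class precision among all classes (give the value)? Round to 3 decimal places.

Per-class precision (TP/(TP+FP)):
  water: TP=75, FP=6+4+12=22 → 75/97 = 0.7732
  urban: TP=50, FP=0+3+7=10 → 50/60 = 0.8333
  crop: TP=55, FP=4+5+4=13 → 55/68 = 0.8088
  barren: TP=22, FP=3+6+3=12 → 22/34 = 0.6471
Lowest is class 'barren' with precision = 0.647.

0.647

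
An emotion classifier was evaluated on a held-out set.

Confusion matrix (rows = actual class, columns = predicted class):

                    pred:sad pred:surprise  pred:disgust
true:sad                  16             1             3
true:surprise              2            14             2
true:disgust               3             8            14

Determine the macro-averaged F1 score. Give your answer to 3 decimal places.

Per-class F1 score (2·TP/(2·TP+FP+FN)):
  sad: TP=16, FP=2+3=5, FN=1+3=4 → 32/41 = 0.7805
  surprise: TP=14, FP=1+8=9, FN=2+2=4 → 28/41 = 0.6829
  disgust: TP=14, FP=3+2=5, FN=3+8=11 → 28/44 = 0.6364
Macro-F1 score = mean = (0.7805 + 0.6829 + 0.6364) / 3 = 0.700

0.700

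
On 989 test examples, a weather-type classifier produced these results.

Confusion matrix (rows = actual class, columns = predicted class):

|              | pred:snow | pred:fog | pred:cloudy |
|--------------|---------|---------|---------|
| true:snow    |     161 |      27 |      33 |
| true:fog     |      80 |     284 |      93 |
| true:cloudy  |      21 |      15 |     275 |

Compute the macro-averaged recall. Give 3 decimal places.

Per-class recall (TP/(TP+FN)):
  snow: TP=161, FN=27+33=60 → 161/221 = 0.7285
  fog: TP=284, FN=80+93=173 → 284/457 = 0.6214
  cloudy: TP=275, FN=21+15=36 → 275/311 = 0.8842
Macro-recall = mean = (0.7285 + 0.6214 + 0.8842) / 3 = 0.745

0.745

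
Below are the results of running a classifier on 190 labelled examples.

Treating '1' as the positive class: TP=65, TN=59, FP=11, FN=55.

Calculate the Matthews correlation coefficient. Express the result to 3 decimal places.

0.379

MCC = (TP·TN − FP·FN) / √((TP+FP)(TP+FN)(TN+FP)(TN+FN))
Numerator = 65·59 − 11·55 = 3230
Denominator = √(76·120·70·114) = √72777600 = 8530.9788
MCC = 3230 / 8530.9788 = 0.379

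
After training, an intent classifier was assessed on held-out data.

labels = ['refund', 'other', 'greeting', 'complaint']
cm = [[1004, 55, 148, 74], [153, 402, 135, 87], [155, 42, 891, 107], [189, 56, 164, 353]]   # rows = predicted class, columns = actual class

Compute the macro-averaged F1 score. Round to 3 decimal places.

Per-class F1 score (2·TP/(2·TP+FP+FN)):
  refund: TP=1004, FP=55+148+74=277, FN=153+155+189=497 → 2008/2782 = 0.7218
  other: TP=402, FP=153+135+87=375, FN=55+42+56=153 → 804/1332 = 0.6036
  greeting: TP=891, FP=155+42+107=304, FN=148+135+164=447 → 1782/2533 = 0.7035
  complaint: TP=353, FP=189+56+164=409, FN=74+87+107=268 → 706/1383 = 0.5105
Macro-F1 score = mean = (0.7218 + 0.6036 + 0.7035 + 0.5105) / 4 = 0.635

0.635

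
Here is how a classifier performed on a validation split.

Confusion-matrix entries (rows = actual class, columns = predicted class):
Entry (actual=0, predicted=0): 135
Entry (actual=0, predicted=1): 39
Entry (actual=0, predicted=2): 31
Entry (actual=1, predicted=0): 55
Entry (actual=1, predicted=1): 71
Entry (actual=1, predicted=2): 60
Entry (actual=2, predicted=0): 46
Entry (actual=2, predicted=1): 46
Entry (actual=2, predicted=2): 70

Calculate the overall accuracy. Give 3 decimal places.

0.499

Accuracy = trace / total = (135+71+70=276) / 553 = 276/553 = 0.499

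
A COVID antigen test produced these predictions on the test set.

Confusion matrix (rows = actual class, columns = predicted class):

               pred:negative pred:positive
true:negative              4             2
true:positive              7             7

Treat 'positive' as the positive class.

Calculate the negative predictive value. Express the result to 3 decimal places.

NPV = TN/(TN+FN) = 4/(4+7) = 0.364

0.364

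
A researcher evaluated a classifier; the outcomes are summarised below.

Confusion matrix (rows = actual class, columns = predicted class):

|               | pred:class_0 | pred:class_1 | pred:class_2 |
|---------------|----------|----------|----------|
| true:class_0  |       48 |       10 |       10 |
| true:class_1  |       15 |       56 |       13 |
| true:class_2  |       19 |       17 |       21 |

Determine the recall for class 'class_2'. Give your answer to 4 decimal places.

0.3684

recall = TP/(TP+FN).
class_2: TP=21, FN=19+17=36 → 21/57 = 0.36842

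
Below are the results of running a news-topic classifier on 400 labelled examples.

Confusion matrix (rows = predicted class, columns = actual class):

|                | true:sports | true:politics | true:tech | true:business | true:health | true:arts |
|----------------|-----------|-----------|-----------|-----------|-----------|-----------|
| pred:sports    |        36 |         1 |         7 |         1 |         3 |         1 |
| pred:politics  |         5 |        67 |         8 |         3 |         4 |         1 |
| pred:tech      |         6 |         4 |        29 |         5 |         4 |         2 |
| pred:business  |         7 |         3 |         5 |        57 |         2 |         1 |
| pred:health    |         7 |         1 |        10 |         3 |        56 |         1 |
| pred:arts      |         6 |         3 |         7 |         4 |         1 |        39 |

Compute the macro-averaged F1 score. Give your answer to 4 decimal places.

0.6988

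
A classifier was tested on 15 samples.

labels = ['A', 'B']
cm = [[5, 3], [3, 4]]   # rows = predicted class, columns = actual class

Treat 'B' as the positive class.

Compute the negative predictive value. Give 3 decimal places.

0.625

NPV = TN/(TN+FN) = 5/(5+3) = 0.625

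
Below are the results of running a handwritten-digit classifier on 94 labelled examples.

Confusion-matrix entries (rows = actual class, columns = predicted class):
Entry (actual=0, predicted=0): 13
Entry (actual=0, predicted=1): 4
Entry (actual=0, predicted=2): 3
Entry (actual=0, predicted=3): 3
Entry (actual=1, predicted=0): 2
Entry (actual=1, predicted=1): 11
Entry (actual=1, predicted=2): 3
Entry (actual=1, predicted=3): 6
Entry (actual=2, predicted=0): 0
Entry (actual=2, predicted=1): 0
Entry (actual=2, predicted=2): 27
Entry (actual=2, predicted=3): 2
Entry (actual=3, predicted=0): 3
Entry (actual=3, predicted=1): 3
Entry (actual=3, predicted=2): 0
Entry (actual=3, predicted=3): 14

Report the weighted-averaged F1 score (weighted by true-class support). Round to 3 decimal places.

Per-class F1 score (2·TP/(2·TP+FP+FN)):
  0: TP=13, FP=2+0+3=5, FN=4+3+3=10 → 26/41 = 0.6341
  1: TP=11, FP=4+0+3=7, FN=2+3+6=11 → 22/40 = 0.5500
  2: TP=27, FP=3+3+0=6, FN=0+0+2=2 → 54/62 = 0.8710
  3: TP=14, FP=3+6+2=11, FN=3+3+0=6 → 28/45 = 0.6222
Weighted-F1 score = Σ (supportᵢ/N)·F1 scoreᵢ with N=94: (23/94)·0.6341 + (22/94)·0.5500 + (29/94)·0.8710 + (20/94)·0.6222 = 0.685

0.685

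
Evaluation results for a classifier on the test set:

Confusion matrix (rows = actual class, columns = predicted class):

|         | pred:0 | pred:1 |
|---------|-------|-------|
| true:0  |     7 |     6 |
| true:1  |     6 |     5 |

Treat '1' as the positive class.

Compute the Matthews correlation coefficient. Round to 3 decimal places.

MCC = (TP·TN − FP·FN) / √((TP+FP)(TP+FN)(TN+FP)(TN+FN))
Numerator = 5·7 − 6·6 = -1
Denominator = √(11·11·13·13) = √20449 = 143.0000
MCC = -1 / 143.0000 = -0.007

-0.007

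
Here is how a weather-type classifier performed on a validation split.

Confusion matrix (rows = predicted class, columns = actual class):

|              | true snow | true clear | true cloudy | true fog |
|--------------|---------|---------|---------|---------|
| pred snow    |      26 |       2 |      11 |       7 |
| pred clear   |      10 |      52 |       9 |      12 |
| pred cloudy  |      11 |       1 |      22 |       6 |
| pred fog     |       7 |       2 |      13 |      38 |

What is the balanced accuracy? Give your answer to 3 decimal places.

Balanced accuracy = mean of per-class recall.
  snow: recall = 26/54 = 0.4815
  clear: recall = 52/57 = 0.9123
  cloudy: recall = 22/55 = 0.4000
  fog: recall = 38/63 = 0.6032
Mean = (0.4815 + 0.9123 + 0.4000 + 0.6032) / 4 = 0.599

0.599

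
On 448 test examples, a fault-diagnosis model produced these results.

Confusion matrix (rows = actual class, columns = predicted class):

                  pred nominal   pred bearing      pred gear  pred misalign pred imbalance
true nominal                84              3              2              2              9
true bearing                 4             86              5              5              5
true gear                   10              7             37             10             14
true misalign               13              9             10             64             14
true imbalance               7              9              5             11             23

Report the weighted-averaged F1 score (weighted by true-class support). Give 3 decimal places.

Per-class F1 score (2·TP/(2·TP+FP+FN)):
  nominal: TP=84, FP=4+10+13+7=34, FN=3+2+2+9=16 → 168/218 = 0.7706
  bearing: TP=86, FP=3+7+9+9=28, FN=4+5+5+5=19 → 172/219 = 0.7854
  gear: TP=37, FP=2+5+10+5=22, FN=10+7+10+14=41 → 74/137 = 0.5401
  misalign: TP=64, FP=2+5+10+11=28, FN=13+9+10+14=46 → 128/202 = 0.6337
  imbalance: TP=23, FP=9+5+14+14=42, FN=7+9+5+11=32 → 46/120 = 0.3833
Weighted-F1 score = Σ (supportᵢ/N)·F1 scoreᵢ with N=448: (100/448)·0.7706 + (105/448)·0.7854 + (78/448)·0.5401 + (110/448)·0.6337 + (55/448)·0.3833 = 0.653

0.653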